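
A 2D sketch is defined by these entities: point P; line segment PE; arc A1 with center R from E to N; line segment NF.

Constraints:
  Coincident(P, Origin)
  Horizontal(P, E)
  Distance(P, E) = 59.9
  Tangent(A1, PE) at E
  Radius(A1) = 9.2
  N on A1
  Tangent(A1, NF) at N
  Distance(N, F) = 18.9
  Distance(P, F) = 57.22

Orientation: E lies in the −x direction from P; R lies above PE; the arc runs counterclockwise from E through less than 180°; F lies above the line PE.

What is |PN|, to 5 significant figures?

51.476

Checks: |RN| = 9.200 ✓; ∠(RN, NF) = 90.00° ✓; |NF| = 18.90 ✓; |PF| = 57.22 ✓.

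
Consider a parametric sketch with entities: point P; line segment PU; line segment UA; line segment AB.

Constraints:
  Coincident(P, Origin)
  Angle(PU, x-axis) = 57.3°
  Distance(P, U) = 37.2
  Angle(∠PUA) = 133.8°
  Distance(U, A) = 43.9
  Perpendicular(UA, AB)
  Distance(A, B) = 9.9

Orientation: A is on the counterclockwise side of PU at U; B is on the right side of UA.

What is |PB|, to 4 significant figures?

78.75

∠PUA = 133.8°, so UA runs at 57.3° + (180° − 133.8°) = 103.5° from the x-axis; with |UA| = 43.9, A = U + 43.9·(cos 103.5°, sin 103.5°) = (9.849, 73.99). UA is perpendicular to AB; with |AB| = 9.9 on the right of UA, B = A + 9.9·(0.9724, 0.2334) = (19.48, 76.30). Then |PB| = |B − P| = 78.75.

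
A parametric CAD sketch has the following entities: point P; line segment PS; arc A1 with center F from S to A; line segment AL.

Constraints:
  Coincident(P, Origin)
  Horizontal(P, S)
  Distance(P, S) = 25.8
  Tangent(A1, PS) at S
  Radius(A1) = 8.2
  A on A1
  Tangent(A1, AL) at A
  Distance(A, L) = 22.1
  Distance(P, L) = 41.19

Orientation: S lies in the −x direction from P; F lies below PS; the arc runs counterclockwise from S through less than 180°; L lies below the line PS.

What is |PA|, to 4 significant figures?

35.27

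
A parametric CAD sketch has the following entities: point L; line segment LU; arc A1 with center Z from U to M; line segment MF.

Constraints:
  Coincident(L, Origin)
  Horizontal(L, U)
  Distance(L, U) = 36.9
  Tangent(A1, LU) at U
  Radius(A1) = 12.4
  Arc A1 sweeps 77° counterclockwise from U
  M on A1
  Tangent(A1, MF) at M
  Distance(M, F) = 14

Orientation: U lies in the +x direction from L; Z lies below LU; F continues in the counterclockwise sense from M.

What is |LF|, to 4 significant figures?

31.78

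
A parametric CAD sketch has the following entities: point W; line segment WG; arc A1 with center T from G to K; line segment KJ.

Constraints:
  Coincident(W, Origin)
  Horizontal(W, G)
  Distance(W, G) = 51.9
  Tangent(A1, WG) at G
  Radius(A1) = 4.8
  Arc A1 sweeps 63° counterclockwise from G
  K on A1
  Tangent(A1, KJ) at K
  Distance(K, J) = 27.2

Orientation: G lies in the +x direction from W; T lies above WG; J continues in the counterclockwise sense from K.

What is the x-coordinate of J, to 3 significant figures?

68.5

W is at the origin; WG is horizontal with |WG| = 51.9 and G on the +x side, so G = (51.9, 0.00). A1 meets WG tangentially, so TG is at right angles to WG, so T = G + (0, 4.8) = (51.9, 4.80). On A1, G sits at bearing -90° from T; a 63° counterclockwise sweep puts K at bearing -27°, so K = T + 4.8·(cos -27°, sin -27°) = (56.2, 2.62). A1 meets KJ tangentially, so TK is at right angles to KJ, so KJ runs along (−sin -27°, cos -27°); with |KJ| = 27.2, J = (68.5, 26.9). So J.x = 68.5.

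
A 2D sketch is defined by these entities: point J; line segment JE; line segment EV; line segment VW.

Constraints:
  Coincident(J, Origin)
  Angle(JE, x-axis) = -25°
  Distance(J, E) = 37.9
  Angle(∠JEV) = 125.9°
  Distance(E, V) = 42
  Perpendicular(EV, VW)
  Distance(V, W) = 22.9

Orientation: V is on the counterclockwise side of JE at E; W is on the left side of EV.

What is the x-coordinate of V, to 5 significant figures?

71.047

J is at the origin; JE runs at -25.0° with length 37.9, so E = 37.9·(cos -25.0°, sin -25.0°) = (34.349, -16.017). ∠JEV = 125.9°, so EV runs at -25.0° + (180° − 125.9°) = 29.100° from the x-axis; with |EV| = 42.0, V = E + 42.0·(cos 29.100°, sin 29.100°) = (71.047, 4.4089). So V.x = 71.047.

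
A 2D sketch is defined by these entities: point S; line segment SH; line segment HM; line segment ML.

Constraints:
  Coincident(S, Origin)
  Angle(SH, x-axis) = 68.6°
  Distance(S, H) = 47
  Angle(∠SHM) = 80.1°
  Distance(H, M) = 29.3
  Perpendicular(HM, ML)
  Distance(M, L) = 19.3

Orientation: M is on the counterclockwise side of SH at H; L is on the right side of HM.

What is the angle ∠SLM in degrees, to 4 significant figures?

17.92°

∠SHM = 80.1°, so HM runs at 68.6° + (180° − 80.1°) = 168.5° from the x-axis; with |HM| = 29.3, M = H + 29.3·(cos 168.5°, sin 168.5°) = (-11.56, 49.60). The perpendicularity gives ML at right angles to HM; with |ML| = 19.3 on the right of HM, L = M + 19.3·(0.1994, 0.9799) = (-7.715, 68.51). Then cos ∠SLM = LS·LM / (|LS||LM|), giving 17.92°.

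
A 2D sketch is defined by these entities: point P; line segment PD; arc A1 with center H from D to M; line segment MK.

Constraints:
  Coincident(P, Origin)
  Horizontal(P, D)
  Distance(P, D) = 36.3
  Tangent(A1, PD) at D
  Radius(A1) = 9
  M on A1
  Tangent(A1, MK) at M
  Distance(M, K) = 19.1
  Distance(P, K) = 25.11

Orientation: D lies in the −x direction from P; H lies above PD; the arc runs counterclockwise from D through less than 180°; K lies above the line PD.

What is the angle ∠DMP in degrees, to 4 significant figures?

148.0°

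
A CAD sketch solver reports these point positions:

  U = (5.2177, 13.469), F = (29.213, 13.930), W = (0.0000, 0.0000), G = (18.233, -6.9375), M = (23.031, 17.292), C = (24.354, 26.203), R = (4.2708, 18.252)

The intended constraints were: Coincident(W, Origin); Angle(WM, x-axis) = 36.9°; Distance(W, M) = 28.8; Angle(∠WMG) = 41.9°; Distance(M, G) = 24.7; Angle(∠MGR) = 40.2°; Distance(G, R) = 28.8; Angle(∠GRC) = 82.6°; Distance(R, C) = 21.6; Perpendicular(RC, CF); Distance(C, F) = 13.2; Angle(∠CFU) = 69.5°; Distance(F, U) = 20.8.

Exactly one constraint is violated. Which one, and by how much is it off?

Distance(F, U) = 20.8 — off by 3.20.

W = (0.00, 0.00) ✓; WM at 36.90° ✓; |WM| = 28.80 ✓; ∠WMG = 41.90° ✓; |MG| = 24.70 ✓; ∠MGR = 40.20° ✓; |GR| = 28.80 ✓; ∠GRC = 82.60° ✓; |RC| = 21.60 ✓; ∠(RC, CF) = 90.00° ✓; |CF| = 13.20 ✓; ∠CFU = 69.50° ✓; |FU| = 24.00 ✗.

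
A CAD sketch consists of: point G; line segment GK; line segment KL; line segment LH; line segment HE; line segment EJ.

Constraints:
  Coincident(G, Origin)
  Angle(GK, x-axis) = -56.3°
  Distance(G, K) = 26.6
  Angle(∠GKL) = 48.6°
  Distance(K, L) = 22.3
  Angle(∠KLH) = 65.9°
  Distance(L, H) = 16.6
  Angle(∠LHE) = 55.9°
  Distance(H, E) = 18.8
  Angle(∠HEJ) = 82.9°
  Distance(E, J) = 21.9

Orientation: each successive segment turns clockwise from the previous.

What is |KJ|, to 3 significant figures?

27.4

G is at the origin; GK runs at -56.3° with length 26.6, so K = (14.8, -22.1). ∠GKL = 48.6° gives KL at 172° from the x-axis; with |KL| = 22.3, L = (-7.34, -19.1). ∠KLH = 65.9° gives LH at 58.2° from the x-axis; with |LH| = 16.6, H = (1.41, -5.03). ∠LHE = 55.9° gives HE at -65.9° from the x-axis; with |HE| = 18.8, E = (9.08, -22.2). ∠HEJ = 82.9° gives EJ at -163° from the x-axis; with |EJ| = 21.9, J = (-11.9, -28.6). Then |KJ| = |J − K| = 27.4.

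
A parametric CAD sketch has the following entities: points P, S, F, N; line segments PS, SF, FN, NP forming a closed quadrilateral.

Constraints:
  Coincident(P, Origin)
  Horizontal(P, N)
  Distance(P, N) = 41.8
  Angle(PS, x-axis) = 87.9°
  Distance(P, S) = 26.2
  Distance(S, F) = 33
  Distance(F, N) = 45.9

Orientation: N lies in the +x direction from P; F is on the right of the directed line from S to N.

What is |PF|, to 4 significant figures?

7.445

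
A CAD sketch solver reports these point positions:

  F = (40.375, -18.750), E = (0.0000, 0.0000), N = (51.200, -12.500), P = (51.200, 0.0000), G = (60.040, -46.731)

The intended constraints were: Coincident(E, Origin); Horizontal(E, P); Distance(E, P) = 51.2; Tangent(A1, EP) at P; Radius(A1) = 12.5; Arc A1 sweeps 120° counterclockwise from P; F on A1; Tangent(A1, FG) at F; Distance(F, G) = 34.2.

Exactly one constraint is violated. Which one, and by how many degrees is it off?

Tangent(A1, FG) at F — off by 5.10°.

E = (0.00, 0.00) ✓; E.y = 0.00, P.y = 0.00 ✓; |EP| = 51.20 ✓; ∠(NP, PE) = 90.00° ✓; |NP| = 12.50 ✓; bearing(N→F) − bearing(N→P) = 120.0° ✓; |NF| = 12.50 ✓; ∠(NF, FG) = 84.90° ✗; |FG| = 34.20 ✓.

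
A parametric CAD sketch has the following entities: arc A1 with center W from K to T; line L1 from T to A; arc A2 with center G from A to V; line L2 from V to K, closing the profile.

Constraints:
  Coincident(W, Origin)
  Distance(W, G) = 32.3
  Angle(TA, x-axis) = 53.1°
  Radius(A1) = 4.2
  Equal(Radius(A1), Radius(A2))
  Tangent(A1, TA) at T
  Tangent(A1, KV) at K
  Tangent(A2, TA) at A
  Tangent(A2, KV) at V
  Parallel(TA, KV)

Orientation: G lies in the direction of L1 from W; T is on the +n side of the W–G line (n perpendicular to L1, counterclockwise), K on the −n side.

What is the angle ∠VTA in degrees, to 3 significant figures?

14.6°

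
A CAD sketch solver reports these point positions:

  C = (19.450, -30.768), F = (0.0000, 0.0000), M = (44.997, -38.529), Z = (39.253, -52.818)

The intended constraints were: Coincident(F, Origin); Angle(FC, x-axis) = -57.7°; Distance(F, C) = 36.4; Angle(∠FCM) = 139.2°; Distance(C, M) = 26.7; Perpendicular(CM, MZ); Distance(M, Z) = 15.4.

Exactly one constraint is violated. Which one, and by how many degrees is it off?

Perpendicular(CM, MZ) — off by 5.00°.

F = (0.00, 0.00) ✓; FC at -57.70° ✓; |FC| = 36.40 ✓; ∠FCM = 139.2° ✓; |CM| = 26.70 ✓; ∠(CM, MZ) = 95.00° ✗; |MZ| = 15.40 ✓.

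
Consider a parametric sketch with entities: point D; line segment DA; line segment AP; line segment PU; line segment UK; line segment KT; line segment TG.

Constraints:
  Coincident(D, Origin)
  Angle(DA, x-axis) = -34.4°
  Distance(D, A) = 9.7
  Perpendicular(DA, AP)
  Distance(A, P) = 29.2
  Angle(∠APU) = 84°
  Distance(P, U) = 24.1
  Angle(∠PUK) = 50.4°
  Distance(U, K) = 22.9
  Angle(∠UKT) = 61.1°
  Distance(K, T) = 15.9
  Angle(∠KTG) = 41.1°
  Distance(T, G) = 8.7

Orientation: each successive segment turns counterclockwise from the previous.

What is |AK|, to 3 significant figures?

13.1

D is at the origin; DA runs at -34.4° with length 9.7, so A = (8.00, -5.48). The perpendicularity gives AP at right angles to DA, so AP runs at 55.6°; with |AP| = 29.2, P = (24.5, 18.6). ∠APU = 84.0° gives PU at 152° from the x-axis; with |PU| = 24.1, U = (3.30, 30.1). ∠PUK = 50.4° gives UK at -78.8° from the x-axis; with |UK| = 22.9, K = (7.75, 7.61). Then |AK| = |K − A| = 13.1.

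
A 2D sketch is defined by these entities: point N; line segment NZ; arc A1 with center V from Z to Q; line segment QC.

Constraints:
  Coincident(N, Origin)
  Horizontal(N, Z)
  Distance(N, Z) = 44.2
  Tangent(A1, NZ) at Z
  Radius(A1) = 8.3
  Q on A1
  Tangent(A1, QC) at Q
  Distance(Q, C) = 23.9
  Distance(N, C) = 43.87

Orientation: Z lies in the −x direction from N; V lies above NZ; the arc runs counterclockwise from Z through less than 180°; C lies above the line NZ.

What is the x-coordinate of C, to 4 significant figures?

-31.72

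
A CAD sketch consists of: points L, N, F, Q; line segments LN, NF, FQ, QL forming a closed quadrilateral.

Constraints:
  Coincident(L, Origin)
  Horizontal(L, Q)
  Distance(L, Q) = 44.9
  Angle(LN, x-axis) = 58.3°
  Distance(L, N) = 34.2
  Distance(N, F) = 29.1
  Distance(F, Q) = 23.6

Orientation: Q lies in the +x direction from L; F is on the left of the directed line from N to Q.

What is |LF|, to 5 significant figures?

52.153

L is at the origin; L and Q share the same y with |LQ| = 44.9 and Q in +x, so Q = (44.9, 0). LN runs at 58.3° with |LN| = 34.2, so N = (17.971, 29.098). F is determined by |NF| = 29.1 and |FQ| = 23.6 together: it lies at the intersection of circle(N, 29.1) and circle(Q, 23.6). With |NQ| = 39.646, the foot of the radical line on NQ is 23.479 from N and the perpendicular offset is √(29.1² − 23.479²) = 17.192. Taking the left-of-NQ solution: F = (46.536, 23.543).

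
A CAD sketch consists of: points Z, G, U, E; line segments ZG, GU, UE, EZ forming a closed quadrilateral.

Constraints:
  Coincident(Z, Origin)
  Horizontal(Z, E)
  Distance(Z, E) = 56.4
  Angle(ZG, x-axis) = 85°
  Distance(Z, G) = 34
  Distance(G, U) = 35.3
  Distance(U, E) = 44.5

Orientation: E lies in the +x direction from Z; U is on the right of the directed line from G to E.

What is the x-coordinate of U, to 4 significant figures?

11.90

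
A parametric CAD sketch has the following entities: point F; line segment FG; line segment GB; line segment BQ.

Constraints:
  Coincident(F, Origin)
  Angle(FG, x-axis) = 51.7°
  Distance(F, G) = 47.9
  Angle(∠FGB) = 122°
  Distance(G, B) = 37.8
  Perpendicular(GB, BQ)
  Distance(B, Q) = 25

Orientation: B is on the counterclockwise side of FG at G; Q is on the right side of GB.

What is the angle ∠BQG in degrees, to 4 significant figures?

56.52°

F is at the origin; FG runs at 51.7° with length 47.9, so G = 47.9·(cos 51.7°, sin 51.7°) = (29.69, 37.59). ∠FGB = 122.0°, so GB runs at 51.7° + (180° − 122.0°) = 109.7° from the x-axis; with |GB| = 37.8, B = G + 37.8·(cos 109.7°, sin 109.7°) = (16.95, 73.18). GB ⟂ BQ; with |BQ| = 25.0 on the right of GB, Q = B + 25.0·(0.9415, 0.3371) = (40.48, 81.61). Then cos ∠BQG = QB·QG / (|QB||QG|), giving 56.52°.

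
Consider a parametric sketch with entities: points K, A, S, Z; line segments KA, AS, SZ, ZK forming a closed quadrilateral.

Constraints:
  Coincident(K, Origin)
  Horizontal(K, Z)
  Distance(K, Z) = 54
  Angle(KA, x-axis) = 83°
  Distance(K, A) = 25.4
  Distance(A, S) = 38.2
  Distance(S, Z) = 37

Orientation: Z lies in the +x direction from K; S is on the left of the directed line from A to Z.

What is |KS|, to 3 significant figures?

52.9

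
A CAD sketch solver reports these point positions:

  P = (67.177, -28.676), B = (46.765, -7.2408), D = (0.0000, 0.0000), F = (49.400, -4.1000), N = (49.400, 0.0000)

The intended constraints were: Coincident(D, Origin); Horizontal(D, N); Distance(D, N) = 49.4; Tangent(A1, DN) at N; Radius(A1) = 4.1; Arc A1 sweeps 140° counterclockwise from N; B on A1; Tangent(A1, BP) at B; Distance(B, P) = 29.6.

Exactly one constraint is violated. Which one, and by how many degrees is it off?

Tangent(A1, BP) at B — off by 6.41°.

D = (0.00, 0.00) ✓; D.y = 0.00, N.y = 0.00 ✓; |DN| = 49.40 ✓; ∠(FN, ND) = 90.00° ✓; |FN| = 4.100 ✓; bearing(F→B) − bearing(F→N) = 140.0° ✓; |FB| = 4.100 ✓; ∠(FB, BP) = 96.41° ✗; |BP| = 29.60 ✓.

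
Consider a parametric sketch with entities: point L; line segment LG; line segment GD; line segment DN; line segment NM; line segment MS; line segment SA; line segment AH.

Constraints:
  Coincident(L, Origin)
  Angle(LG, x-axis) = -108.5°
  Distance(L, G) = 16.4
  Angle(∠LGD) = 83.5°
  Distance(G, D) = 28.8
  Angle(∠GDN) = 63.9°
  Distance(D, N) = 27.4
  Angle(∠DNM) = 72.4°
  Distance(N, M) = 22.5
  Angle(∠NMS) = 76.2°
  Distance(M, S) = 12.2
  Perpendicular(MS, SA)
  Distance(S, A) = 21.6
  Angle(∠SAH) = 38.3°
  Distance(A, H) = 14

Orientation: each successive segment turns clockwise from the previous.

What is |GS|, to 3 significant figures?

11.1

L is at the origin; LG runs at -108.5° with length 16.4, so G = (-5.20, -15.6). ∠LGD = 83.5° gives GD at 155° from the x-axis; with |GD| = 28.8, D = (-31.3, -3.38). ∠GDN = 63.9° gives DN at 38.9° from the x-axis; with |DN| = 27.4, N = (-9.98, 13.8). ∠DNM = 72.4° gives NM at -68.7° from the x-axis; with |NM| = 22.5, M = (-1.81, -7.14). ∠NMS = 76.2° gives MS at -172° from the x-axis; with |MS| = 12.2, S = (-13.9, -8.73). Then |GS| = |S − G| = 11.1.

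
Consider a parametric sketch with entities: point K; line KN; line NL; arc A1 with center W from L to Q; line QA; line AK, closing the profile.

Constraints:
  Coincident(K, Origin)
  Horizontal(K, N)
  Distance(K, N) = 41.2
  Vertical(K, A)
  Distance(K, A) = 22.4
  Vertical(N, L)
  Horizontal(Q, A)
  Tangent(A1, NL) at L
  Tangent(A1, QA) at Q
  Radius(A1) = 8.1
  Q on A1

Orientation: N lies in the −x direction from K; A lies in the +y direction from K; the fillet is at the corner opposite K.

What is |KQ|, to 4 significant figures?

39.97

K is at the origin; K and N share the same y with |KN| = 41.2 and N on the −x side, so N = (-41.20, 0.000). KA is vertical with |KA| = 22.4 and A on the +y side, so A = (0.000, 22.40). The virtual corner opposite K is at (-41.20, 22.40). Tangency of A1 to NL means the radius WL is perpendicular to NL and since A1 is tangent to QA there, WQ ⟂ QA, with radius 8.1, so the center W sits 8.1 in from both sides at W = (-33.10, 14.30). That places the tangent points at L = (-41.20, 14.30) on NL and Q = (-33.10, 22.40) on QA. Then |KQ| = |Q − K| = 39.97.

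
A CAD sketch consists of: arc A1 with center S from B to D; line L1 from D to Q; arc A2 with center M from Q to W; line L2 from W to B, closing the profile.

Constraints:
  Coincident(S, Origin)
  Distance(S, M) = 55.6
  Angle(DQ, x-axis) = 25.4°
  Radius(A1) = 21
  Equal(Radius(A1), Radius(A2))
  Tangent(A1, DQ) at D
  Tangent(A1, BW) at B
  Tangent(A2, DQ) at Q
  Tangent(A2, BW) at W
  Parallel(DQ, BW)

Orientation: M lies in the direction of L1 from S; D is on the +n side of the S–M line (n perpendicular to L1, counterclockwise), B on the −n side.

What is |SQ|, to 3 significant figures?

59.4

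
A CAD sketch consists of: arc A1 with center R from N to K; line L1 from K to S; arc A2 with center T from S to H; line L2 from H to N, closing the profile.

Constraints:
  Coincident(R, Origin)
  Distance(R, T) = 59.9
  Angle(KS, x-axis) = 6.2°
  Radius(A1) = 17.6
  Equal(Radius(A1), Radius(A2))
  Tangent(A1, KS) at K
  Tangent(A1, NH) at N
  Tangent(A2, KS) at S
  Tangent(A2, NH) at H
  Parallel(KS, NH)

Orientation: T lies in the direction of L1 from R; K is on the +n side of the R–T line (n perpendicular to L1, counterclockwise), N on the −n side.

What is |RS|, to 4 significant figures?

62.43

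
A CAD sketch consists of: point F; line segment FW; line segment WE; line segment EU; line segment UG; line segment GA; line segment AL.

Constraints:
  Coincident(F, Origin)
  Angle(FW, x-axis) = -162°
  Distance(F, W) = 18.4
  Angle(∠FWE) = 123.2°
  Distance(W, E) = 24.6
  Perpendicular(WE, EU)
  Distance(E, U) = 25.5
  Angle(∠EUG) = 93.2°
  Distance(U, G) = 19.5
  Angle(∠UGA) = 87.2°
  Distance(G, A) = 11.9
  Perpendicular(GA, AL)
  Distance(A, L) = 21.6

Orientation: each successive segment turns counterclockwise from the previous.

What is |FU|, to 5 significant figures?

36.117

F is at the origin; FW runs at -162.0° with length 18.4, so W = (-17.499, -5.6859). ∠FWE = 123.2° gives WE at -105.20° from the x-axis; with |WE| = 24.6, E = (-23.949, -29.425). The perpendicularity gives EU at right angles to WE, so EU runs at -15.200°; with |EU| = 25.5, U = (0.65863, -36.111). Then |FU| = |U − F| = 36.117.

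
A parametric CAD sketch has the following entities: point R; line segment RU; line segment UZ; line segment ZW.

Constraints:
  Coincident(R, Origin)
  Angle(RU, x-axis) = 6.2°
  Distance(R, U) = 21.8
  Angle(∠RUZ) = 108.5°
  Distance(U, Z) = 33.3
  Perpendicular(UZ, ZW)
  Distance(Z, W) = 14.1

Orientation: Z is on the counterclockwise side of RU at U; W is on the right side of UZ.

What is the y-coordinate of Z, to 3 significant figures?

34.9

R is at the origin; RU runs at 6.2° with length 21.8, so U = 21.8·(cos 6.2°, sin 6.2°) = (21.7, 2.35). ∠RUZ = 108.5°, so UZ runs at 6.2° + (180° − 108.5°) = 77.7° from the x-axis; with |UZ| = 33.3, Z = U + 33.3·(cos 77.7°, sin 77.7°) = (28.8, 34.9). So Z.y = 34.9.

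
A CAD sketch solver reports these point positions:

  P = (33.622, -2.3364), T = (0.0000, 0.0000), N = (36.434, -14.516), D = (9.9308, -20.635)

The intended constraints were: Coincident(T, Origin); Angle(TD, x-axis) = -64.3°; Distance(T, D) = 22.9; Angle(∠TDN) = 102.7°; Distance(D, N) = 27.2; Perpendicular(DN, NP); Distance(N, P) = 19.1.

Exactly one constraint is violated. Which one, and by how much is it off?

Distance(N, P) = 19.1 — off by 6.60.

T = (0.00, 0.00) ✓; TD at -64.30° ✓; |TD| = 22.90 ✓; ∠TDN = 102.7° ✓; |DN| = 27.20 ✓; ∠(DN, NP) = 90.00° ✓; |NP| = 12.50 ✗.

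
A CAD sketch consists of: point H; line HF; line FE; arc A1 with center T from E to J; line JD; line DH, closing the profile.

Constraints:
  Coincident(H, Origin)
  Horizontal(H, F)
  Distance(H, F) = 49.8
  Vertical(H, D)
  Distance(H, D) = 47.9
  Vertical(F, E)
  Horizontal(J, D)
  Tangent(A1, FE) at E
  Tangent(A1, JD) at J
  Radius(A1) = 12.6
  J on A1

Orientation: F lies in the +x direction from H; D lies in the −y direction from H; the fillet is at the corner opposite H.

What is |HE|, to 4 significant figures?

61.04

The virtual corner opposite H is at (49.80, -47.90). Tangency of A1 to FE means the radius TE is perpendicular to FE and the tangent condition forces TJ to be normal to JD, with radius 12.6, so the center T sits 12.6 in from both sides at T = (37.20, -35.30). That places the tangent points at E = (49.80, -35.30) on FE and J = (37.20, -47.90) on JD. Then |HE| = |E − H| = 61.04.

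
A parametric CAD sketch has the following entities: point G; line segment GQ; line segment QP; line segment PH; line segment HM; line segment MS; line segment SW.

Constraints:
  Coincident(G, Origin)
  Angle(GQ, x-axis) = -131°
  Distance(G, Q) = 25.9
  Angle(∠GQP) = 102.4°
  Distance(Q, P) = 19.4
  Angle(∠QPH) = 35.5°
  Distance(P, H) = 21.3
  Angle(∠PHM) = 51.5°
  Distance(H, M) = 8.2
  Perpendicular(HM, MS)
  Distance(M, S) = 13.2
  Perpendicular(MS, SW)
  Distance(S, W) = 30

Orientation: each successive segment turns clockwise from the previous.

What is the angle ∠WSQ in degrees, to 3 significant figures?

104°

G is at the origin; GQ runs at -131.0° with length 25.9, so Q = (-17.0, -19.5). ∠GQP = 102.4° gives QP at 151° from the x-axis; with |QP| = 19.4, P = (-34.0, -10.3). ∠QPH = 35.5° gives PH at 6.90° from the x-axis; with |PH| = 21.3, H = (-12.9, -7.70). ∠PHM = 51.5° gives HM at -122° from the x-axis; with |HM| = 8.2, M = (-17.2, -14.7). HM is perpendicular to MS, so MS runs at 148°; with |MS| = 13.2, S = (-28.4, -7.77). MS ⟂ SW, so SW runs at 58.4°; with |SW| = 30.0, W = (-12.7, 17.8). Then cos ∠WSQ = SW·SQ / (|SW||SQ|), giving 104°.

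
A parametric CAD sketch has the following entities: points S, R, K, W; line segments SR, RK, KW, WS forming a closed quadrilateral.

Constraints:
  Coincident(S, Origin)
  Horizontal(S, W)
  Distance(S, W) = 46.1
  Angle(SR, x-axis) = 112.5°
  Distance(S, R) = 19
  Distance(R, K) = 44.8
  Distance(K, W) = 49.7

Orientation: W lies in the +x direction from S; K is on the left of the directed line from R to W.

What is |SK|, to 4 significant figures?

53.52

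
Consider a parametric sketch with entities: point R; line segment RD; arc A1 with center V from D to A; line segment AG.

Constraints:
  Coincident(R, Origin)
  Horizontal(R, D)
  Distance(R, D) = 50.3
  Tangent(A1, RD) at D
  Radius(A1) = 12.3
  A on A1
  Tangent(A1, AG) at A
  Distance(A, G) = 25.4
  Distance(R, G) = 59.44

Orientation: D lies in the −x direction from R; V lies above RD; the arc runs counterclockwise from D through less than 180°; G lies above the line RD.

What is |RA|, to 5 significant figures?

41.193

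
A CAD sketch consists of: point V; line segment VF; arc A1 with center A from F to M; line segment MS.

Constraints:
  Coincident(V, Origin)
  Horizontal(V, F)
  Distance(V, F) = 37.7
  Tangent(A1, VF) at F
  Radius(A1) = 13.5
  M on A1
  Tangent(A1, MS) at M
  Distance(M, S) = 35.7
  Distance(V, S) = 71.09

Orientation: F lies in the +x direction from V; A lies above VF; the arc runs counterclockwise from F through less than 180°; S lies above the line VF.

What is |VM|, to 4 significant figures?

52.93

V is at the origin; V and F share the same y with |VF| = 37.7 and F on the +x side, so F = (37.70, 0.000). Since A1 is tangent to VF there, AF ⟂ VF, so A = F + (0, 13.5) = (37.70, 13.50). Since AM ⟂ MS (tangency), |AS| = √(13.5² + 35.7²) = 38.17 regardless of where M sits on A1. So S lies on both circle(V, 71.09) and circle(A, 38.17); the above-VF intersection is S = (51.38, 49.13). M is the foot of the tangent from S: M = (51.20, 13.43).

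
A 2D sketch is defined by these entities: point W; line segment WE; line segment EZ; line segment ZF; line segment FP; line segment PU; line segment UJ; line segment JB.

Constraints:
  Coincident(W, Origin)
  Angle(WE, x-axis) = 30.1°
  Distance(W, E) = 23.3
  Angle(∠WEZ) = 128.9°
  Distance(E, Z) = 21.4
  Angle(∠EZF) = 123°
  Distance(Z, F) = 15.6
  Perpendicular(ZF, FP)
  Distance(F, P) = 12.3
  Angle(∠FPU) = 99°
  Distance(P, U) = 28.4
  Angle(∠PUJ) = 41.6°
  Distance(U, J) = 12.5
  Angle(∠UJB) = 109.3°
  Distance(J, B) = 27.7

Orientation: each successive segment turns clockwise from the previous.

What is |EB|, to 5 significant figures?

33.179

W is at the origin; WE runs at 30.1° with length 23.3, so E = (20.158, 11.685). ∠WEZ = 128.9° gives EZ at -21.000° from the x-axis; with |EZ| = 21.4, Z = (40.137, 4.0161). ∠EZF = 123.0° gives ZF at -78.000° from the x-axis; with |ZF| = 15.6, F = (43.380, -11.243). ZF ⟂ FP, so FP runs at -168.00°; with |FP| = 12.3, P = (31.349, -13.800). ∠FPU = 99.0° gives PU at 111.00° from the x-axis; with |PU| = 28.4, U = (21.171, 12.713). ∠PUJ = 41.6° gives UJ at -27.400° from the x-axis; with |UJ| = 12.5, J = (32.269, 6.9609). ∠UJB = 109.3° gives JB at -98.100° from the x-axis; with |JB| = 27.7, B = (28.366, -20.463). Then |EB| = |B − E| = 33.179.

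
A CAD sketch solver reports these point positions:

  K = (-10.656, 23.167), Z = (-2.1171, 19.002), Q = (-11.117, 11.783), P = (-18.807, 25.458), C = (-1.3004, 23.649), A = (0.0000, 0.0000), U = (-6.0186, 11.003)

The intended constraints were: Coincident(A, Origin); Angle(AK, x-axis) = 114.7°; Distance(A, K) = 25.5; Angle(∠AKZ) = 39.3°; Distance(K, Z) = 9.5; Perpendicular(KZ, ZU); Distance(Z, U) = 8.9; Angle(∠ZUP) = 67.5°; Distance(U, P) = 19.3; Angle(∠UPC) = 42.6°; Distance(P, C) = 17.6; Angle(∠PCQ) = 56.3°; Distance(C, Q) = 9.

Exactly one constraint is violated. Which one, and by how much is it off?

Distance(C, Q) = 9 — off by 6.40.

A = (0.00, 0.00) ✓; AK at 114.7° ✓; |AK| = 25.50 ✓; ∠AKZ = 39.30° ✓; |KZ| = 9.501 ✓; ∠(KZ, ZU) = 90.00° ✓; |ZU| = 8.900 ✓; ∠ZUP = 67.50° ✓; |UP| = 19.30 ✓; ∠UPC = 42.60° ✓; |PC| = 17.60 ✓; ∠PCQ = 56.30° ✓; |CQ| = 15.40 ✗.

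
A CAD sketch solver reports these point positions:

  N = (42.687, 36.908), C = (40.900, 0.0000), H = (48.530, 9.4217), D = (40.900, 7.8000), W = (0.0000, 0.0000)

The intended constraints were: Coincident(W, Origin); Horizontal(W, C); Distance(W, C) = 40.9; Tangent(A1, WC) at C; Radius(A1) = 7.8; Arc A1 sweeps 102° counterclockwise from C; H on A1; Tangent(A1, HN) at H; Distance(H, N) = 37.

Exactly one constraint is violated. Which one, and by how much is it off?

Distance(H, N) = 37 — off by 8.90.

W = (0.00, 0.00) ✓; W.y = 0.00, C.y = 0.00 ✓; |WC| = 40.90 ✓; ∠(DC, CW) = 90.00° ✓; |DC| = 7.800 ✓; bearing(D→H) − bearing(D→C) = 102.0° ✓; |DH| = 7.800 ✓; ∠(DH, HN) = 90.00° ✓; |HN| = 28.10 ✗.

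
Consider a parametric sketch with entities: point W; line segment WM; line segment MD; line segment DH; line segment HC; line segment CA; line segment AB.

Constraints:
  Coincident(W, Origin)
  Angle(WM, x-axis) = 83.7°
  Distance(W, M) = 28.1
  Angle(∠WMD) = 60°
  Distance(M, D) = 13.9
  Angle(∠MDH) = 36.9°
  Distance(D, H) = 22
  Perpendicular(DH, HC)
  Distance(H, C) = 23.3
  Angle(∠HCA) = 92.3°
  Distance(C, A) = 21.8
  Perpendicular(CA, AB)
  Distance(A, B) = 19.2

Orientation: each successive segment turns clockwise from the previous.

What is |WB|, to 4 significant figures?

28.79

∠HCA = 92.3° gives CA at 2.900° from the x-axis; with |CA| = 21.8, A = (13.82, 43.87). CA is perpendicular to AB, so AB runs at -87.10°; with |AB| = 19.2, B = (14.79, 24.70). Then |WB| = |B − W| = 28.79.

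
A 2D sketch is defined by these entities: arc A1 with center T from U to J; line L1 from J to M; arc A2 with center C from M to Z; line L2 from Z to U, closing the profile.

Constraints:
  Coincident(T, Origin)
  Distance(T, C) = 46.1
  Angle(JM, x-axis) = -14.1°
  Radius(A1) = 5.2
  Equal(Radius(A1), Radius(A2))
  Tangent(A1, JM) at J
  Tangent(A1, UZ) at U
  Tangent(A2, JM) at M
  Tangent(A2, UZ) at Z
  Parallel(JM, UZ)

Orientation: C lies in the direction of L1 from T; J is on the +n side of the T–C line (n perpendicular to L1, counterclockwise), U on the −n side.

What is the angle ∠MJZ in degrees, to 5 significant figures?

12.713°

The slot axis is L1's direction at -14.1°, so u = (cos -14.1°, sin -14.1°) = (0.96987, -0.24362) and n = (−sin -14.1°, cos -14.1°) = (0.24362, 0.96987). T is at the origin and C lies 46.1 along u from T, so C = 46.1·u = (44.711, -11.231). Tangency of A1 to both parallel lines with radius 5.2 puts J and U at T ± 5.2·n: J = (1.2668, 5.0433), U = (-1.2668, -5.0433). Equal radii place M and Z the same way about C: M = C + 5.2·n = (45.978, -6.1873), Z = C − 5.2·n = (43.444, -16.274). Then cos ∠MJZ = JM·JZ / (|JM||JZ|), giving 12.713°.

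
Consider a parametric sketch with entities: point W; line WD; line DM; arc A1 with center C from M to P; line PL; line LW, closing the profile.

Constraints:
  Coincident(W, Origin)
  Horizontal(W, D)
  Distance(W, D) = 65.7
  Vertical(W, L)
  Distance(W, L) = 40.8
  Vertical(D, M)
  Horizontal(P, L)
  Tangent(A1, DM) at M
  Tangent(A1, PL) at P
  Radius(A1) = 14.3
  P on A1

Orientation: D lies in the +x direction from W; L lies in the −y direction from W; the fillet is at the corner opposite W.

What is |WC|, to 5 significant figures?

57.829

W is at the origin; WD is horizontal with |WD| = 65.7 and D on the +x side, so D = (65.700, 0.0000). WL is vertical with |WL| = 40.8 and L on the −y side, so L = (0.0000, -40.800). The virtual corner opposite W is at (65.700, -40.800). A1 meets DM tangentially, so CM is at right angles to DM and since A1 is tangent to PL there, CP ⟂ PL, with radius 14.3, so the center C sits 14.3 in from both sides at C = (51.400, -26.500). Then |WC| = |C − W| = 57.829.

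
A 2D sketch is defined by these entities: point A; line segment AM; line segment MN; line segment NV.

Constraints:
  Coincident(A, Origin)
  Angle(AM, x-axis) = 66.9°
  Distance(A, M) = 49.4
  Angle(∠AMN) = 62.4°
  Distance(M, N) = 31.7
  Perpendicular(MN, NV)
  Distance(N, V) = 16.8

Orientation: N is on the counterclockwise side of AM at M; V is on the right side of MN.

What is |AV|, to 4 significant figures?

61.22

A is at the origin; AM runs at 66.9° with length 49.4, so M = 49.4·(cos 66.9°, sin 66.9°) = (19.38, 45.44). ∠AMN = 62.4°, so MN runs at 66.9° + (180° − 62.4°) = 184.5° from the x-axis; with |MN| = 31.7, N = M + 31.7·(cos 184.5°, sin 184.5°) = (-12.22, 42.95). MN ⟂ NV; with |NV| = 16.8 on the right of MN, V = N + 16.8·(-0.07846, 0.9969) = (-13.54, 59.70). Then |AV| = |V − A| = 61.22.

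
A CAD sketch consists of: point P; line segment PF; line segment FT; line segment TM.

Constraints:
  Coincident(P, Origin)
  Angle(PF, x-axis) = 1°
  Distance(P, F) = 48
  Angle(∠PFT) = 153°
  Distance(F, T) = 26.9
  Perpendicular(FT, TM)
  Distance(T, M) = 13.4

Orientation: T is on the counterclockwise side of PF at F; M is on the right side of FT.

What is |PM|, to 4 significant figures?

78.05

P is at the origin; PF runs at 1.0° with length 48.0, so F = 48.0·(cos 1.0°, sin 1.0°) = (47.99, 0.8377). ∠PFT = 153.0°, so FT runs at 1.0° + (180° − 153.0°) = 28.00° from the x-axis; with |FT| = 26.9, T = F + 26.9·(cos 28.00°, sin 28.00°) = (71.74, 13.47). The perpendicularity gives TM at right angles to FT; with |TM| = 13.4 on the right of FT, M = T + 13.4·(0.4695, -0.8829) = (78.03, 1.635). Then |PM| = |M − P| = 78.05.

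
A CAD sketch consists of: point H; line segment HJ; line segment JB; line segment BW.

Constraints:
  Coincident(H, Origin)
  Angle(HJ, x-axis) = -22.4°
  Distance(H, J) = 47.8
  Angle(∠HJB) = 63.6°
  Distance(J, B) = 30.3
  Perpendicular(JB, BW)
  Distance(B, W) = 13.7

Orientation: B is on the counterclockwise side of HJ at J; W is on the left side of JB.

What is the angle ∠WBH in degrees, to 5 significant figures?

11.931°

∠HJB = 63.6°, so JB runs at -22.4° + (180° − 63.6°) = 94.000° from the x-axis; with |JB| = 30.3, B = J + 30.3·(cos 94.000°, sin 94.000°) = (42.080, 12.011). JB ⟂ BW; with |BW| = 13.7 on the left of JB, W = B + 13.7·(-0.99756, -0.069756) = (28.413, 11.055). Then cos ∠WBH = BW·BH / (|BW||BH|), giving 11.931°.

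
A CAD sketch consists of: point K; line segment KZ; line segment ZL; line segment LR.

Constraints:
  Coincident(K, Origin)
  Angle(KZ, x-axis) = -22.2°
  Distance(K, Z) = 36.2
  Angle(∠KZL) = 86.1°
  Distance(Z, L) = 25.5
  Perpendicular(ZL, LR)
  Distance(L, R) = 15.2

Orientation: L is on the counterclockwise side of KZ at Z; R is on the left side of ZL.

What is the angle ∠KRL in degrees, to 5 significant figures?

132.24°

K is at the origin; KZ runs at -22.2° with length 36.2, so Z = 36.2·(cos -22.2°, sin -22.2°) = (33.517, -13.678). ∠KZL = 86.1°, so ZL runs at -22.2° + (180° − 86.1°) = 71.700° from the x-axis; with |ZL| = 25.5, L = Z + 25.5·(cos 71.700°, sin 71.700°) = (41.523, 10.533). The perpendicularity gives LR at right angles to ZL; with |LR| = 15.2 on the left of ZL, R = L + 15.2·(-0.94943, 0.31399) = (27.092, 15.305). Then cos ∠KRL = RK·RL / (|RK||RL|), giving 132.24°.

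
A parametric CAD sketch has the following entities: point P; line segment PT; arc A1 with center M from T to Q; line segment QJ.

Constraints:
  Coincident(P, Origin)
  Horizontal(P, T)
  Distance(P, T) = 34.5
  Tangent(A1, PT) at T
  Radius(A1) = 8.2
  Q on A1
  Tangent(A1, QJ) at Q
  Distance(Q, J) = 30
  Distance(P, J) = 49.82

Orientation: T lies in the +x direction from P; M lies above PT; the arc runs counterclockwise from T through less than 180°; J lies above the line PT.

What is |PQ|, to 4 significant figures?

43.59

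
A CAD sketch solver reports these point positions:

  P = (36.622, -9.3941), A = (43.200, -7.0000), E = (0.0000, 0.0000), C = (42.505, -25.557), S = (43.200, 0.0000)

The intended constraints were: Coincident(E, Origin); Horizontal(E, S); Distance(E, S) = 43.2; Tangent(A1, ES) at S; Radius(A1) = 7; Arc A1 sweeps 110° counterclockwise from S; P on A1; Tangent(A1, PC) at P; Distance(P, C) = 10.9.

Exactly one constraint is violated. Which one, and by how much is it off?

Distance(P, C) = 10.9 — off by 6.30.

E = (0.00, 0.00) ✓; E.y = 0.00, S.y = 0.00 ✓; |ES| = 43.20 ✓; ∠(AS, SE) = 90.00° ✓; |AS| = 7.000 ✓; bearing(A→P) − bearing(A→S) = 110.0° ✓; |AP| = 7.000 ✓; ∠(AP, PC) = 90.00° ✓; |PC| = 17.20 ✗.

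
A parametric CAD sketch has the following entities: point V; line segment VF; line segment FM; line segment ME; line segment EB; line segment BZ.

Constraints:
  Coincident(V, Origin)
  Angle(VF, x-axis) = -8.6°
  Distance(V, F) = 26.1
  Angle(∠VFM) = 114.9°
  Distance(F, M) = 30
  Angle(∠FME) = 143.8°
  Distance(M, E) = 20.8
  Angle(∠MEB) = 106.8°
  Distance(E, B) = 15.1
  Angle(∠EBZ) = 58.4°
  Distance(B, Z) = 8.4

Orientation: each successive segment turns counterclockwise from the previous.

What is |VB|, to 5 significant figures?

52.835

∠FME = 143.8° gives ME at 92.700° from the x-axis; with |ME| = 20.8, E = (41.385, 41.891). ∠MEB = 106.8° gives EB at 165.90° from the x-axis; with |EB| = 15.1, B = (26.740, 45.569). Then |VB| = |B − V| = 52.835.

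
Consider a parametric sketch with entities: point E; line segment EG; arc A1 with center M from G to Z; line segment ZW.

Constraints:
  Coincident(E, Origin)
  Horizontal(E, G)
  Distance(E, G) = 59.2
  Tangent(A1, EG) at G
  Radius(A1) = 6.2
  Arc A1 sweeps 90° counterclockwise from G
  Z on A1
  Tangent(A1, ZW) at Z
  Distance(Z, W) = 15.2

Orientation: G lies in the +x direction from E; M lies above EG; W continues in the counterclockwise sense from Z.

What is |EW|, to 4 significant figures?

68.81

E is at the origin; EG is horizontal with |EG| = 59.2 and G on the +x side, so G = (59.20, 0.000). A1 meets EG tangentially, so MG is at right angles to EG, so M = G + (0, 6.2) = (59.20, 6.200). On A1, G sits at bearing -90° from M; a 90° counterclockwise sweep puts Z at bearing 0°, so Z = M + 6.2·(cos 0°, sin 0°) = (65.40, 6.200). Tangency of A1 to ZW means the radius MZ is perpendicular to ZW, so ZW runs along (−sin 0°, cos 0°); with |ZW| = 15.2, W = (65.40, 21.40). Then |EW| = |W − E| = 68.81.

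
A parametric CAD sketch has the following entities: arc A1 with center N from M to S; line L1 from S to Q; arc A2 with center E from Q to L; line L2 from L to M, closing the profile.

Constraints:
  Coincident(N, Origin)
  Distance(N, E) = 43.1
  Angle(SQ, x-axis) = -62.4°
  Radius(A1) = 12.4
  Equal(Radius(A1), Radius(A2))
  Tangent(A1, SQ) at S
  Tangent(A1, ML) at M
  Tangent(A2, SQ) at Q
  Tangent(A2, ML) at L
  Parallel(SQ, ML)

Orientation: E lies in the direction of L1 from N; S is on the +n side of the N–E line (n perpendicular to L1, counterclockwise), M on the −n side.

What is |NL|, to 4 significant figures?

44.85

Tangency of A1 to both parallel lines with radius 12.4 puts S and M at N ± 12.4·n: S = (10.99, 5.745), M = (-10.99, -5.745). Equal radii place Q and L the same way about E: Q = E + 12.4·n = (30.96, -32.45), L = E − 12.4·n = (8.979, -43.94). Then |NL| = |L − N| = 44.85.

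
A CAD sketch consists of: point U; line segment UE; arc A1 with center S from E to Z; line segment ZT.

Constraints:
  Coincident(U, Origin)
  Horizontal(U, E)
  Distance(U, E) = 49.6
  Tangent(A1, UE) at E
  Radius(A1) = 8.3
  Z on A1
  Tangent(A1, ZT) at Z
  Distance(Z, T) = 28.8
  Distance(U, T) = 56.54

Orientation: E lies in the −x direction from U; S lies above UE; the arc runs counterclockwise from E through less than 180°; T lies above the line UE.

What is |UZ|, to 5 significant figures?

42.195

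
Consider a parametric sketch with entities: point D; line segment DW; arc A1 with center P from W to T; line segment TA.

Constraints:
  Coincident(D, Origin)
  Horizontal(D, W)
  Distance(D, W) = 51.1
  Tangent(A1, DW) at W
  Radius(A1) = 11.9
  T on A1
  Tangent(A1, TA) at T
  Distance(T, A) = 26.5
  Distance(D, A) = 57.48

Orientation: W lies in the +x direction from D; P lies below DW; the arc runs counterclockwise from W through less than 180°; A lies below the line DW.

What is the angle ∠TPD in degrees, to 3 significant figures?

18.7°

D is at the origin; DW is horizontal with |DW| = 51.1 and W on the +x side, so W = (51.1, 0.00). Since A1 is tangent to DW there, PW ⟂ DW, so P = W + (0, -11.9) = (51.1, -11.9). Since PT ⟂ TA (tangency), |PA| = √(11.9² + 26.5²) = 29.0 regardless of where T sits on A1. So A lies on both circle(D, 57.48) and circle(P, 29.0); the below-DW intersection is A = (41.8, -39.4). T is the foot of the tangent from A: T = (39.3, -13.1).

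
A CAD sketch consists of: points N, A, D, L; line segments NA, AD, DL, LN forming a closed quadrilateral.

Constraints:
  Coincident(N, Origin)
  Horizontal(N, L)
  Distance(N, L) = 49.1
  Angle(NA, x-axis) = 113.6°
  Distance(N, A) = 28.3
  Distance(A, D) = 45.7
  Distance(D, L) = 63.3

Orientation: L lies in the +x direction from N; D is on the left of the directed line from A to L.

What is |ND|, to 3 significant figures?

61.3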